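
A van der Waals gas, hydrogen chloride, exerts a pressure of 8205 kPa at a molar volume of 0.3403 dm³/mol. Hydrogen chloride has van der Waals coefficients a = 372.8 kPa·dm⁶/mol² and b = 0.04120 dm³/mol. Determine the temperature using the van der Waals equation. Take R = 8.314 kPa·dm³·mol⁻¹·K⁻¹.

T ≈ 411.0 K

T = (P + a/V_m²)(V_m − b)/R
P + a/V_m² = 8205 + 372.8/(0.3403)² = 11424 kPa
V_m − b = 0.3403 − 0.04120 = 0.29910 dm³/mol
T = (11424)(0.29910)/8.314 = 411.0 K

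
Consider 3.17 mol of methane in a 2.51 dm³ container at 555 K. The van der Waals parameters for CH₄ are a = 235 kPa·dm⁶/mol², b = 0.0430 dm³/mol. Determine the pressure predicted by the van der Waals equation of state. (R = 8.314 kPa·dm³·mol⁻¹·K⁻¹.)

P ≈ 5787 kPa

P = nRT/(V − nb) − a n²/V²
nRT/(V − nb) = (3.17)(8.314)(555)/(2.51 − 3.17×0.0430) = 14627/2.3737 = 6162.1 kPa
a n²/V² = (235)(3.17)²/(2.51)² = 374.83 kPa
P = 6162.1 − 374.83 = 5787 kPa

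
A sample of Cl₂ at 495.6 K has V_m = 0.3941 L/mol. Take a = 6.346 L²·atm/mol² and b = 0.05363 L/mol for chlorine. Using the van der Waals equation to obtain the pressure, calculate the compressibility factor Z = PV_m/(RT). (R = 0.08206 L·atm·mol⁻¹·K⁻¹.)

Z ≈ 0.7616

P = RT/(V_m − b) − a/V_m² = (0.08206)(495.6)/(0.3941 − 0.05363) − 6.346/(0.3941)²
  = 40.669/0.34047 − 40.859 = 119.45 − 40.859 = 78.59 atm
Z = PV_m/(RT) = (78.59)(0.3941)/((0.08206)(495.6)) = 30.972/40.669 = 0.7616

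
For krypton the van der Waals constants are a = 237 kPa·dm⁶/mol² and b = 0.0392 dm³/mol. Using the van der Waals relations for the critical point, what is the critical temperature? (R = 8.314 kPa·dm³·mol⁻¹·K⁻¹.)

T_c ≈ 215.5 K

For a van der Waals gas, T_c = 8a/(27Rb).
T_c = 8×237/(27×8.314×0.0392) = 1896.0/8.7995 = 215.5 K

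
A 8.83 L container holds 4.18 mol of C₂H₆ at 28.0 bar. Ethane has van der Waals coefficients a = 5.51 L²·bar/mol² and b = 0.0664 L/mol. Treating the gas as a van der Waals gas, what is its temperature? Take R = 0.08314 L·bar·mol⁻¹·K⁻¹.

T ≈ 719.5 K

T = (P + a n²/V²)(V − nb)/(nR)
P + a n²/V² = 28.0 + (5.51)(4.18)²/(8.83)² = 29.235 bar
V − nb = 8.83 − (4.18)(0.0664) = 8.5524 L
T = (29.235)(8.5524)/((4.18)(0.08314)) = 719.5 K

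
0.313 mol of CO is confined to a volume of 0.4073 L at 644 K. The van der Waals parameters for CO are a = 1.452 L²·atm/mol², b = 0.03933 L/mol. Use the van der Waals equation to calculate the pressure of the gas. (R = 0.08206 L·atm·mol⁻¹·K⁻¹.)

P ≈ 41.02 atm

P = nRT/(V − nb) − a n²/V²
nRT/(V − nb) = (0.313)(0.08206)(644)/(0.4073 − 0.313×0.03933) = 16.541/0.39499 = 41.877 atm
a n²/V² = (1.452)(0.313)²/(0.4073)² = 0.85748 atm
P = 41.877 − 0.85748 = 41.02 atm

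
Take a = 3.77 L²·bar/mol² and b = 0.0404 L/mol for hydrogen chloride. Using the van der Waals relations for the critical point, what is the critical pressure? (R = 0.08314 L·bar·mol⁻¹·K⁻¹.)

P_c ≈ 85.55 bar

For a van der Waals gas, P_c = a/(27b²).
P_c = 3.77/(27×(0.0404)²) = 3.77/0.044068 = 85.55 bar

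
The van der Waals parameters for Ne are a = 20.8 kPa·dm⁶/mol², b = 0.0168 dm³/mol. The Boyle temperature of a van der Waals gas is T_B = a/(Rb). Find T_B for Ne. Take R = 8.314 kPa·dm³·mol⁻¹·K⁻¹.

For a van der Waals gas the second virial coefficient B₂ = b − a/(RT) vanishes at T_B = a/(Rb).
T_B = 20.8/(8.314×0.0168) = 20.8/0.13968 = 148.9 K

T_B ≈ 148.9 K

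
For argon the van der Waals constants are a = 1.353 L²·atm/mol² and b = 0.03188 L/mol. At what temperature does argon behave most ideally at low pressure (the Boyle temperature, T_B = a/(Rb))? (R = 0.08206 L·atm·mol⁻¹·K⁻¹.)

For a van der Waals gas the second virial coefficient B₂ = b − a/(RT) vanishes at T_B = a/(Rb).
T_B = 1.353/(0.08206×0.03188) = 1.353/0.0026161 = 517.2 K

T_B ≈ 517.2 K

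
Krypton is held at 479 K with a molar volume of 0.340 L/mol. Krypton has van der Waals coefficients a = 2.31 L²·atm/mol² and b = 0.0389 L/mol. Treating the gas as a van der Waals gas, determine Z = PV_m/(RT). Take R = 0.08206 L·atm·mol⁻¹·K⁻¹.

Z ≈ 0.9563

P = RT/(V_m − b) − a/V_m² = (0.08206)(479)/(0.340 − 0.0389) − 2.31/(0.340)²
  = 39.307/0.30110 − 19.983 = 130.54 − 19.983 = 110.56 atm
Z = PV_m/(RT) = (110.56)(0.340)/((0.08206)(479)) = 37.590/39.307 = 0.9563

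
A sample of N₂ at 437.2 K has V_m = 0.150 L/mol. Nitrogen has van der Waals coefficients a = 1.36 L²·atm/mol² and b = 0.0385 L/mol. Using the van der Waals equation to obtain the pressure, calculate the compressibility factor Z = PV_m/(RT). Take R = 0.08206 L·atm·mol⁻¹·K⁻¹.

Z ≈ 1.093

P = RT/(V_m − b) − a/V_m² = (0.08206)(437.2)/(0.150 − 0.0385) − 1.36/(0.150)²
  = 35.877/0.11150 − 60.444 = 321.77 − 60.444 = 261.33 atm
Z = PV_m/(RT) = (261.33)(0.150)/((0.08206)(437.2)) = 39.200/35.877 = 1.093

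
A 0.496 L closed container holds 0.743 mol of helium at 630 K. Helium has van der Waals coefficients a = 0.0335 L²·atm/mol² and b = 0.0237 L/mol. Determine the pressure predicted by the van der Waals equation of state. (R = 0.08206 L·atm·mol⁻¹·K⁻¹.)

P ≈ 80.22 atm

P = nRT/(V − nb) − a n²/V²
nRT/(V − nb) = (0.743)(0.08206)(630)/(0.496 − 0.743×0.0237) = 38.411/0.47839 = 80.292 atm
a n²/V² = (0.0335)(0.743)²/(0.496)² = 0.075173 atm
P = 80.292 − 0.075173 = 80.22 atm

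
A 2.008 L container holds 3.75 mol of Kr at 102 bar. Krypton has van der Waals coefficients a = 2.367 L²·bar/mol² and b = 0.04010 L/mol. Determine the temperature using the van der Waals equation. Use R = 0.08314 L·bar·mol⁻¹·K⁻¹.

T ≈ 656.9 K

T = (P + a n²/V²)(V − nb)/(nR)
P + a n²/V² = 102 + (2.367)(3.75)²/(2.008)² = 110.26 bar
V − nb = 2.008 − (3.75)(0.04010) = 1.8576 L
T = (110.26)(1.8576)/((3.75)(0.08314)) = 656.9 K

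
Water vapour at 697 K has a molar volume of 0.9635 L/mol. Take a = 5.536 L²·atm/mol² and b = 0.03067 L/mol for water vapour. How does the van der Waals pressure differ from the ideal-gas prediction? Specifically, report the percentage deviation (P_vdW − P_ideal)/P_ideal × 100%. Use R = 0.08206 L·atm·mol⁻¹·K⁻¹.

-6.76 %

Ideal: P_ideal = RT/V_m = (0.08206)(697)/0.9635 = 59.3626 atm
vdW: P = RT/(V_m − b) − a/V_m² = 57.1958/0.932830 − 5.536/0.928332 = 61.3143 − 5.96338 = 55.3509 atm
% deviation = (55.3509 − 59.3626)/59.3626 × 100% = -6.76%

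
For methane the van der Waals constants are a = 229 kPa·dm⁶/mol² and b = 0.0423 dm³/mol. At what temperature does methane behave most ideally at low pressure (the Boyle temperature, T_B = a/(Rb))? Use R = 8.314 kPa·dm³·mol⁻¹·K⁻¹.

T_B ≈ 651.2 K

For a van der Waals gas the second virial coefficient B₂ = b − a/(RT) vanishes at T_B = a/(Rb).
T_B = 229/(8.314×0.0423) = 229/0.35168 = 651.2 K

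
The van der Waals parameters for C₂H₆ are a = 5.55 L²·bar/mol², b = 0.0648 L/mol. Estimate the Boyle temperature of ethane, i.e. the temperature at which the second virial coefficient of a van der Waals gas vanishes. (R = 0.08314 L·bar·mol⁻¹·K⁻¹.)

For a van der Waals gas the second virial coefficient B₂ = b − a/(RT) vanishes at T_B = a/(Rb).
T_B = 5.55/(0.08314×0.0648) = 5.55/0.0053875 = 1030 K

T_B ≈ 1030 K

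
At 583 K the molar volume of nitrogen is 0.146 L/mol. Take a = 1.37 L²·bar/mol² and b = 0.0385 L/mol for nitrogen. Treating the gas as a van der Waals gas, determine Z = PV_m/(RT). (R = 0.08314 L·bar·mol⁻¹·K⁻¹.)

P = RT/(V_m − b) − a/V_m² = (0.08314)(583)/(0.146 − 0.0385) − 1.37/(0.146)²
  = 48.471/0.10750 − 64.271 = 450.89 − 64.271 = 386.62 bar
Z = PV_m/(RT) = (386.62)(0.146)/((0.08314)(583)) = 56.447/48.471 = 1.165

Z ≈ 1.165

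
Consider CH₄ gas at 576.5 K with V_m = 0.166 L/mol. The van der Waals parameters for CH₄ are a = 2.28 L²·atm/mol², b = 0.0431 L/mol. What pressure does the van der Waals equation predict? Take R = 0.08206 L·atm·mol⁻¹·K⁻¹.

P = RT/(V_m − b) − a/V_m²
RT/(V_m − b) = (0.08206)(576.5)/(0.166 − 0.0431) = 47.308/0.12290 = 384.93 atm
a/V_m² = 2.28/(0.166)² = 82.741 atm
P = 384.93 − 82.741 = 302.2 atm

P ≈ 302.2 atm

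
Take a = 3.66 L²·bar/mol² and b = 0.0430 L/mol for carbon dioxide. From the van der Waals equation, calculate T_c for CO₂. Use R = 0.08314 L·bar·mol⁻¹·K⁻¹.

T_c ≈ 303.3 K

For a van der Waals gas, T_c = 8a/(27Rb).
T_c = 8×3.66/(27×0.08314×0.0430) = 29.280/0.096526 = 303.3 K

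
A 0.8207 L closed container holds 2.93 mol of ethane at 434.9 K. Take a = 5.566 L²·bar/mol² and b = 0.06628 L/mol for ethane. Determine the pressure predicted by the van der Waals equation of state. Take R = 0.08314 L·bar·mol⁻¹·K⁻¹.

P = nRT/(V − nb) − a n²/V²
nRT/(V − nb) = (2.93)(0.08314)(434.9)/(0.8207 − 2.93×0.06628) = 105.94/0.62650 = 169.10 bar
a n²/V² = (5.566)(2.93)²/(0.8207)² = 70.943 bar
P = 169.10 − 70.943 = 98.16 bar

P ≈ 98.16 bar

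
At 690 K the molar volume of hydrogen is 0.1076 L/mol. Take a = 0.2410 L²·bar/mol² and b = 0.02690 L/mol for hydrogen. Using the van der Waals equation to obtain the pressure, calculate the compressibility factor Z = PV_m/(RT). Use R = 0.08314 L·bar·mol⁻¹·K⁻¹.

P = RT/(V_m − b) − a/V_m² = (0.08314)(690)/(0.1076 − 0.02690) − 0.2410/(0.1076)²
  = 57.367/0.080700 − 20.816 = 710.87 − 20.816 = 690.05 bar
Z = PV_m/(RT) = (690.05)(0.1076)/((0.08314)(690)) = 74.249/57.367 = 1.294

Z ≈ 1.294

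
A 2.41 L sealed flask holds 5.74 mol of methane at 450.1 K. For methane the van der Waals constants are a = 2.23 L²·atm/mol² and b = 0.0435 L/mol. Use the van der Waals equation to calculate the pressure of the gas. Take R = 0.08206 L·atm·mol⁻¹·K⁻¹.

P = nRT/(V − nb) − a n²/V²
nRT/(V − nb) = (5.74)(0.08206)(450.1)/(2.41 − 5.74×0.0435) = 212.01/2.1603 = 98.139 atm
a n²/V² = (2.23)(5.74)²/(2.41)² = 12.650 atm
P = 98.139 − 12.650 = 85.49 atm

P ≈ 85.49 atm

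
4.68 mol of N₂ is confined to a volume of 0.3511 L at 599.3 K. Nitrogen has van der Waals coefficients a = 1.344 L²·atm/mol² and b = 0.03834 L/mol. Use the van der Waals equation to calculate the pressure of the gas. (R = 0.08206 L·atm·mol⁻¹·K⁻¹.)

P ≈ 1102 atm

P = nRT/(V − nb) − a n²/V²
nRT/(V − nb) = (4.68)(0.08206)(599.3)/(0.3511 − 4.68×0.03834) = 230.16/0.17167 = 1340.7 atm
a n²/V² = (1.344)(4.68)²/(0.3511)² = 238.80 atm
P = 1340.7 − 238.80 = 1102 atm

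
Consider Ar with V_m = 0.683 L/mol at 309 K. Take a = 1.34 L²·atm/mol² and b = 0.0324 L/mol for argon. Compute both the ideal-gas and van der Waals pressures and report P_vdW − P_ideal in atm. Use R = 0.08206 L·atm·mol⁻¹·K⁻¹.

Ideal: P_ideal = RT/V_m = (0.08206)(309)/0.683 = 37.1252 atm
vdW: P = RT/(V_m − b) − a/V_m² = 25.3565/0.650600 − 1.34/0.466489 = 38.9740 − 2.87252 = 36.1015 atm
ΔP = 36.1015 − 37.1252 = -1.024 atm

ΔP ≈ -1.024 atm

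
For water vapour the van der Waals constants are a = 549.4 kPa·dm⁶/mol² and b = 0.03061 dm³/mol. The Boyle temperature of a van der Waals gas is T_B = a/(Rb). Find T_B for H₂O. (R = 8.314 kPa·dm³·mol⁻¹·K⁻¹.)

T_B ≈ 2159 K

For a van der Waals gas the second virial coefficient B₂ = b − a/(RT) vanishes at T_B = a/(Rb).
T_B = 549.4/(8.314×0.03061) = 549.4/0.25449 = 2159 K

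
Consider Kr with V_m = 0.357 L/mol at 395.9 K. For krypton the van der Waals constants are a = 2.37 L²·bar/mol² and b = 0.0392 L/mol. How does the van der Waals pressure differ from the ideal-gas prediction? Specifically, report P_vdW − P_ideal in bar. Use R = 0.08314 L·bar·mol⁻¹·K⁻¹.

Ideal: P_ideal = RT/V_m = (0.08314)(395.9)/0.357 = 92.1992 bar
vdW: P = RT/(V_m − b) − a/V_m² = 32.9151/0.317800 − 2.37/0.127449 = 103.572 − 18.5957 = 84.976 bar
ΔP = 84.976 − 92.1992 = -7.22 bar

ΔP ≈ -7.22 bar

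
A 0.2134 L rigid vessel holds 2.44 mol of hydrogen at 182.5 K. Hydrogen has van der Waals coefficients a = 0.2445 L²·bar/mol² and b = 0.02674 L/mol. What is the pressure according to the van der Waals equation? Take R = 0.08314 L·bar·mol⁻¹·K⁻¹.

P = nRT/(V − nb) − a n²/V²
nRT/(V − nb) = (2.44)(0.08314)(182.5)/(0.2134 − 2.44×0.02674) = 37.022/0.14815 = 249.90 bar
a n²/V² = (0.2445)(2.44)²/(0.2134)² = 31.965 bar
P = 249.90 − 31.965 = 217.9 bar

P ≈ 217.9 bar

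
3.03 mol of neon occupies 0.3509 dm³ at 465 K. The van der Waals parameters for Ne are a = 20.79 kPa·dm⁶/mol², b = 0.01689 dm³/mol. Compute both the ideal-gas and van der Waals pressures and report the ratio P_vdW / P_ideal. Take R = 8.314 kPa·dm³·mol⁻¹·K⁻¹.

Ideal: P_ideal = nRT/V = (3.03)(8.314)(465)/0.3509 = 33382.8 kPa
vdW: P = nRT/(V − nb) − a n²/V² = 11714.0/0.299723 − 190.871/0.123131 = 39082.8 − 1550.15 = 37532.7 kPa
Ratio = 37532.7/33382.8 = 1.124

P_vdW / P_ideal ≈ 1.124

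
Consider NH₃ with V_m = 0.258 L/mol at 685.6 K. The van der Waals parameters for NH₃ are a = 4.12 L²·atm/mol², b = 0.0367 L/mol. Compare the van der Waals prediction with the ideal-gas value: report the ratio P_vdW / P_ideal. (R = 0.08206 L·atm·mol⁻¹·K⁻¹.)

P_vdW / P_ideal ≈ 0.8820

Ideal: P_ideal = RT/V_m = (0.08206)(685.6)/0.258 = 218.063 atm
vdW: P = RT/(V_m − b) − a/V_m² = 56.2603/0.221300 − 4.12/0.0665640 = 254.226 − 61.8953 = 192.331 atm
Ratio = 192.331/218.063 = 0.8820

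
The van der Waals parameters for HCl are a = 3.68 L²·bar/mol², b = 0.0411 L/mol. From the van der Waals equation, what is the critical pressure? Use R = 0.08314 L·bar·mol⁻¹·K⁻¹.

P_c ≈ 80.69 bar

For a van der Waals gas, P_c = a/(27b²).
P_c = 3.68/(27×(0.0411)²) = 3.68/0.045609 = 80.69 bar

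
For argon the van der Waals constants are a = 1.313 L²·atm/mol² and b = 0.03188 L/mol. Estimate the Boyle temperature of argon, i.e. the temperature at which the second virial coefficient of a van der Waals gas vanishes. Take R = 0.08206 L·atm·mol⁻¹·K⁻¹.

For a van der Waals gas the second virial coefficient B₂ = b − a/(RT) vanishes at T_B = a/(Rb).
T_B = 1.313/(0.08206×0.03188) = 1.313/0.0026161 = 501.9 K

T_B ≈ 501.9 K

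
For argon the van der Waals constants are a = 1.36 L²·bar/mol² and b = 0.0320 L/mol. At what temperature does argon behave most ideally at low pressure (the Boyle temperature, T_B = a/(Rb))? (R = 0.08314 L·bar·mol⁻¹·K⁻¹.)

For a van der Waals gas the second virial coefficient B₂ = b − a/(RT) vanishes at T_B = a/(Rb).
T_B = 1.36/(0.08314×0.0320) = 1.36/0.0026605 = 511.2 K

T_B ≈ 511.2 K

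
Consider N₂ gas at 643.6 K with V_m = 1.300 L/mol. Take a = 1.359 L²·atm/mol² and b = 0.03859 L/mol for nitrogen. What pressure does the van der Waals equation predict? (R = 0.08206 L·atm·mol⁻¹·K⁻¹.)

P = RT/(V_m − b) − a/V_m²
RT/(V_m − b) = (0.08206)(643.6)/(1.300 − 0.03859) = 52.814/1.2614 = 41.869 atm
a/V_m² = 1.359/(1.300)² = 0.80414 atm
P = 41.869 − 0.80414 = 41.06 atm

P ≈ 41.06 atm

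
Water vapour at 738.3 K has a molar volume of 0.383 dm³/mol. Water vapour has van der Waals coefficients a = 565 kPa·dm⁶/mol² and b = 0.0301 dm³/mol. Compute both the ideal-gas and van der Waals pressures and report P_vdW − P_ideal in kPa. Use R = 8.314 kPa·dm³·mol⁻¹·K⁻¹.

ΔP ≈ -2485 kPa

Ideal: P_ideal = RT/V_m = (8.314)(738.3)/0.383 = 16026.7 kPa
vdW: P = RT/(V_m − b) − a/V_m² = 6138.23/0.352900 − 565/0.146689 = 17393.7 − 3851.69 = 13542.0 kPa
ΔP = 13542.0 − 16026.7 = -2485 kPa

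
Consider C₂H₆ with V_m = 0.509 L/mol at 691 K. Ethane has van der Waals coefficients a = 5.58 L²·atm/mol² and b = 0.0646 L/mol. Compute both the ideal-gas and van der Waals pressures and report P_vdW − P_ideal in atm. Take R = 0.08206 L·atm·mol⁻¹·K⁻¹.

ΔP ≈ -5.34 atm

Ideal: P_ideal = RT/V_m = (0.08206)(691)/0.509 = 111.402 atm
vdW: P = RT/(V_m − b) − a/V_m² = 56.7035/0.444400 − 5.58/0.259081 = 127.596 − 21.5377 = 106.058 atm
ΔP = 106.058 − 111.402 = -5.34 atm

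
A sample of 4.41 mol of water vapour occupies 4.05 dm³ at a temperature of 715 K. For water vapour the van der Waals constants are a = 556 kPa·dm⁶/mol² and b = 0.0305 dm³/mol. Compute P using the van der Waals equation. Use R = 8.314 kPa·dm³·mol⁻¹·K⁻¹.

P = nRT/(V − nb) − a n²/V²
nRT/(V − nb) = (4.41)(8.314)(715)/(4.05 − 4.41×0.0305) = 26215/3.9155 = 6695.2 kPa
a n²/V² = (556)(4.41)²/(4.05)² = 659.24 kPa
P = 6695.2 − 659.24 = 6036 kPa

P ≈ 6036 kPa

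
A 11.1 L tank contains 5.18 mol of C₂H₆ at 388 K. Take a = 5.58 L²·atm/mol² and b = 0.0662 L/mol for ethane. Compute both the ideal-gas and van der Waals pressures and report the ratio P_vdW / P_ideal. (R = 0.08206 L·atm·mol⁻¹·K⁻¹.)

Ideal: P_ideal = nRT/V = (5.18)(0.08206)(388)/11.1 = 14.8583 atm
vdW: P = nRT/(V − nb) − a n²/V² = 164.927/10.7571 − 149.725/123.210 = 15.3319 − 1.21520 = 14.1167 atm
Ratio = 14.1167/14.8583 = 0.9501

P_vdW / P_ideal ≈ 0.9501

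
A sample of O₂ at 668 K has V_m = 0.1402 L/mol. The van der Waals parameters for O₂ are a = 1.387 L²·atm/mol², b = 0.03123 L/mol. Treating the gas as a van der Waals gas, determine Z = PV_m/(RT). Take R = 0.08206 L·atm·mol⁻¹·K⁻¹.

P = RT/(V_m − b) − a/V_m² = (0.08206)(668)/(0.1402 − 0.03123) − 1.387/(0.1402)²
  = 54.816/0.10897 − 70.564 = 503.04 − 70.564 = 432.48 atm
Z = PV_m/(RT) = (432.48)(0.1402)/((0.08206)(668)) = 60.634/54.816 = 1.106

Z ≈ 1.106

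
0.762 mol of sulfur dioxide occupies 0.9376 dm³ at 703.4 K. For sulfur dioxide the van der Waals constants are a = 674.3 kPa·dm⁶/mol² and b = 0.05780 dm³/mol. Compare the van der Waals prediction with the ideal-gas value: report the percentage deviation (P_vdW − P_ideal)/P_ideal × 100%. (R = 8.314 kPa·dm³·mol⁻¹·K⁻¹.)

-4.44 %

Ideal: P_ideal = nRT/V = (0.762)(8.314)(703.4)/0.9376 = 4752.80 kPa
vdW: P = nRT/(V − nb) − a n²/V² = 4456.23/0.893556 − 391.528/0.879094 = 4987.07 − 445.377 = 4541.69 kPa
% deviation = (4541.69 − 4752.80)/4752.80 × 100% = -4.44%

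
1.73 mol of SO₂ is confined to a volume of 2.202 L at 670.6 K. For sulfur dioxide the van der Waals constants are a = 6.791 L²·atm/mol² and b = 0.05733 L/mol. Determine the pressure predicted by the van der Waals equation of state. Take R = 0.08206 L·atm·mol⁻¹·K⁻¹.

P = nRT/(V − nb) − a n²/V²
nRT/(V − nb) = (1.73)(0.08206)(670.6)/(2.202 − 1.73×0.05733) = 95.201/2.1028 = 45.273 atm
a n²/V² = (6.791)(1.73)²/(2.202)² = 4.1917 atm
P = 45.273 − 4.1917 = 41.08 atm

P ≈ 41.08 atm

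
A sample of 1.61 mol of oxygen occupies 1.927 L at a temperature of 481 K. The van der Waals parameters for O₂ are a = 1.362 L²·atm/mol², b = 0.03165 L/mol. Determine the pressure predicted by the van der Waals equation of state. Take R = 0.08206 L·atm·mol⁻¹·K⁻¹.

P ≈ 32.92 atm

P = nRT/(V − nb) − a n²/V²
nRT/(V − nb) = (1.61)(0.08206)(481)/(1.927 − 1.61×0.03165) = 63.548/1.8760 = 33.874 atm
a n²/V² = (1.362)(1.61)²/(1.927)² = 0.95075 atm
P = 33.874 − 0.95075 = 32.92 atm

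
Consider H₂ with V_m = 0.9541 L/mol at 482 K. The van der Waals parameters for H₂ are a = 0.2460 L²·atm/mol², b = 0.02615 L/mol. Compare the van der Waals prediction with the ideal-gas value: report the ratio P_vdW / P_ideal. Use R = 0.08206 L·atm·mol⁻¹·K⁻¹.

Ideal: P_ideal = RT/V_m = (0.08206)(482)/0.9541 = 41.4557 atm
vdW: P = RT/(V_m − b) − a/V_m² = 39.5529/0.927950 − 0.2460/0.910307 = 42.6240 − 0.270239 = 42.3538 atm
Ratio = 42.3538/41.4557 = 1.022

P_vdW / P_ideal ≈ 1.022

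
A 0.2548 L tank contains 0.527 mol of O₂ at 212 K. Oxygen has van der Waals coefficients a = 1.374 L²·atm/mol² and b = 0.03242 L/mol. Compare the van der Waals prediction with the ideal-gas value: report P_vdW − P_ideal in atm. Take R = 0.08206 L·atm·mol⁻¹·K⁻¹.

Ideal: P_ideal = nRT/V = (0.527)(0.08206)(212)/0.2548 = 35.9814 atm
vdW: P = nRT/(V − nb) − a n²/V² = 9.16807/0.237715 − 0.381600/0.0649230 = 38.5675 − 5.87773 = 32.6898 atm
ΔP = 32.6898 − 35.9814 = -3.292 atm

ΔP ≈ -3.292 atm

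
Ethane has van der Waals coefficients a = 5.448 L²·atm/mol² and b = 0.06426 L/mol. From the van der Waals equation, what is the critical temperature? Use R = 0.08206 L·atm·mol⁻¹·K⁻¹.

For a van der Waals gas, T_c = 8a/(27Rb).
T_c = 8×5.448/(27×0.08206×0.06426) = 43.584/0.14238 = 306.1 K

T_c ≈ 306.1 K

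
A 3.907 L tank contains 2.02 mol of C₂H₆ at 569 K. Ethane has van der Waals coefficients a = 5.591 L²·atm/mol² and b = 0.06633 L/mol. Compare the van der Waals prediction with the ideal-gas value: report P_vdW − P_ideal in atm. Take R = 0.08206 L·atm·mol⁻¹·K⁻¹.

ΔP ≈ -0.637 atm

Ideal: P_ideal = nRT/V = (2.02)(0.08206)(569)/3.907 = 24.1408 atm
vdW: P = nRT/(V − nb) − a n²/V² = 94.3181/3.77301 − 22.8135/15.2646 = 24.9981 − 1.49454 = 23.5036 atm
ΔP = 23.5036 − 24.1408 = -0.637 atm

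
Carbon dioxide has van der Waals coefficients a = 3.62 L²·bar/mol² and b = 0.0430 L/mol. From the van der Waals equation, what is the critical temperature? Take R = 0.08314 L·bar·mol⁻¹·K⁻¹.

For a van der Waals gas, T_c = 8a/(27Rb).
T_c = 8×3.62/(27×0.08314×0.0430) = 28.960/0.096526 = 300.0 K

T_c ≈ 300.0 K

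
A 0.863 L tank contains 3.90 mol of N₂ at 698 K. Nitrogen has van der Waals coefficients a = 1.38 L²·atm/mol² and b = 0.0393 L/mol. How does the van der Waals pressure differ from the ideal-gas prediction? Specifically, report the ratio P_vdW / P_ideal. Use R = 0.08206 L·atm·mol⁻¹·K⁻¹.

Ideal: P_ideal = nRT/V = (3.90)(0.08206)(698)/0.863 = 258.846 atm
vdW: P = nRT/(V − nb) − a n²/V² = 223.384/0.709730 − 20.9898/0.744769 = 314.745 − 28.1830 = 286.562 atm
Ratio = 286.562/258.846 = 1.107

P_vdW / P_ideal ≈ 1.107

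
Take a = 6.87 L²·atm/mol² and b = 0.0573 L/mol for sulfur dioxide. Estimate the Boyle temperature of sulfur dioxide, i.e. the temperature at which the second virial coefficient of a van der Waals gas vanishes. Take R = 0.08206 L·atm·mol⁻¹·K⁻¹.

For a van der Waals gas the second virial coefficient B₂ = b − a/(RT) vanishes at T_B = a/(Rb).
T_B = 6.87/(0.08206×0.0573) = 6.87/0.0047020 = 1461 K

T_B ≈ 1461 K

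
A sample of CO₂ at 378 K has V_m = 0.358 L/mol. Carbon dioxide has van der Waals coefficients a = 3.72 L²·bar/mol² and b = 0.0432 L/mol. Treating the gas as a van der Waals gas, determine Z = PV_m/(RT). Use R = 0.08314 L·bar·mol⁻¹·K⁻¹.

Z ≈ 0.8066

P = RT/(V_m − b) − a/V_m² = (0.08314)(378)/(0.358 − 0.0432) − 3.72/(0.358)²
  = 31.427/0.31480 − 29.025 = 99.832 − 29.025 = 70.807 bar
Z = PV_m/(RT) = (70.807)(0.358)/((0.08314)(378)) = 25.349/31.427 = 0.8066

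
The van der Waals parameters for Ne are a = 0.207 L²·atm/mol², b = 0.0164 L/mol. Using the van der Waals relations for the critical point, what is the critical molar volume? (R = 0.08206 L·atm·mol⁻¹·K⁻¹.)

V_m,c ≈ 0.04920 L/mol

For a van der Waals gas, V_m,c = 3b.
V_m,c = 3×0.0164 = 0.04920 L/mol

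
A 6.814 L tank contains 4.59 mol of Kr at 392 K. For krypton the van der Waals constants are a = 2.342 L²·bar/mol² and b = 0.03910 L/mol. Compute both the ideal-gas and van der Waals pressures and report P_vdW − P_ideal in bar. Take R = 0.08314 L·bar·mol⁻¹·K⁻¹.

Ideal: P_ideal = nRT/V = (4.59)(0.08314)(392)/6.814 = 21.9536 bar
vdW: P = nRT/(V − nb) − a n²/V² = 149.592/6.63453 − 49.3415/46.4306 = 22.5475 − 1.06269 = 21.4848 bar
ΔP = 21.4848 − 21.9536 = -0.469 bar

ΔP ≈ -0.469 bar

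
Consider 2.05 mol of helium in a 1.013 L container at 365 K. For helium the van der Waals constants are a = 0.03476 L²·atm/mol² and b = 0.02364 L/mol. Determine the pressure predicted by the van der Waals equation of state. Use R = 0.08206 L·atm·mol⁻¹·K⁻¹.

P = nRT/(V − nb) − a n²/V²
nRT/(V − nb) = (2.05)(0.08206)(365)/(1.013 − 2.05×0.02364) = 61.401/0.96454 = 63.658 atm
a n²/V² = (0.03476)(2.05)²/(1.013)² = 0.14235 atm
P = 63.658 − 0.14235 = 63.52 atm

P ≈ 63.52 atm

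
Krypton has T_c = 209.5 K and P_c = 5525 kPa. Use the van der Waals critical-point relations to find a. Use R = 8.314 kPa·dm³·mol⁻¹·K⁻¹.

a ≈ 231.7 kPa·dm⁶/mol²

From T_c = 8a/(27Rb) and P_c = a/(27b²): a = 27 R² T_c²/(64 P_c).
a = 27×(8.314)²×(209.5)²/(64×5525) = 81912817/353600 = 231.7 kPa·dm⁶/mol²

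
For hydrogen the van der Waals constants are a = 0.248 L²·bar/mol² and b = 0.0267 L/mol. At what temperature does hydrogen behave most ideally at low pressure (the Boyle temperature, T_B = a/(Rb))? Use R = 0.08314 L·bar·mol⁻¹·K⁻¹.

For a van der Waals gas the second virial coefficient B₂ = b − a/(RT) vanishes at T_B = a/(Rb).
T_B = 0.248/(0.08314×0.0267) = 0.248/0.0022198 = 111.7 K

T_B ≈ 111.7 K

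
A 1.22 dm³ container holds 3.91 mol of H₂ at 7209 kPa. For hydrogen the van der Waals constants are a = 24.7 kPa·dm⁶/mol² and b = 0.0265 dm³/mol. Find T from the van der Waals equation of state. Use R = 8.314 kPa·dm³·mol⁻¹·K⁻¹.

T ≈ 256.3 K

T = (P + a n²/V²)(V − nb)/(nR)
P + a n²/V² = 7209 + (24.7)(3.91)²/(1.22)² = 7462.7 kPa
V − nb = 1.22 − (3.91)(0.0265) = 1.1164 dm³
T = (7462.7)(1.1164)/((3.91)(8.314)) = 256.3 K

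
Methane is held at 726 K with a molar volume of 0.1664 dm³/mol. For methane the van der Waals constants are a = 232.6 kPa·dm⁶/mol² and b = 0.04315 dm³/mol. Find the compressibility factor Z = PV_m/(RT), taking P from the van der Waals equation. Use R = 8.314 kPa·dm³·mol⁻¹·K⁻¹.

P = RT/(V_m − b) − a/V_m² = (8.314)(726)/(0.1664 − 0.04315) − 232.6/(0.1664)²
  = 6036.0/0.12325 − 8400.5 = 48974 − 8400.5 = 40574 kPa
Z = PV_m/(RT) = (40574)(0.1664)/((8.314)(726)) = 6751.5/6036.0 = 1.119

Z ≈ 1.119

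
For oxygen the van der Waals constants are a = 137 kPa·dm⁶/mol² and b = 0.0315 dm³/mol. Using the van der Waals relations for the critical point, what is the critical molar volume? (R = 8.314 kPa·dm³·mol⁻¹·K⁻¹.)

For a van der Waals gas, V_m,c = 3b.
V_m,c = 3×0.0315 = 0.09450 dm³/mol

V_m,c ≈ 0.09450 dm³/mol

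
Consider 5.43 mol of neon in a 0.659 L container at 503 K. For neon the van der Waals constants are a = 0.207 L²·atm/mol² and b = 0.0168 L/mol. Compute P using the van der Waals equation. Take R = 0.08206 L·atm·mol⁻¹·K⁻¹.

P ≈ 380.7 atm

P = nRT/(V − nb) − a n²/V²
nRT/(V − nb) = (5.43)(0.08206)(503)/(0.659 − 5.43×0.0168) = 224.13/0.56778 = 394.75 atm
a n²/V² = (0.207)(5.43)²/(0.659)² = 14.054 atm
P = 394.75 − 14.054 = 380.7 atm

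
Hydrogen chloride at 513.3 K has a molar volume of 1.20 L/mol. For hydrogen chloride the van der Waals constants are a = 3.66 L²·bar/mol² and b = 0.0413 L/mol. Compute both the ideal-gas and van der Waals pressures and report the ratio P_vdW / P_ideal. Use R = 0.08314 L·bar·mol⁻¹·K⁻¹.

P_vdW / P_ideal ≈ 0.9642

Ideal: P_ideal = RT/V_m = (0.08314)(513.3)/1.20 = 35.5631 bar
vdW: P = RT/(V_m − b) − a/V_m² = 42.6758/1.15870 − 3.66/1.44000 = 36.8308 − 2.54167 = 34.2891 bar
Ratio = 34.2891/35.5631 = 0.9642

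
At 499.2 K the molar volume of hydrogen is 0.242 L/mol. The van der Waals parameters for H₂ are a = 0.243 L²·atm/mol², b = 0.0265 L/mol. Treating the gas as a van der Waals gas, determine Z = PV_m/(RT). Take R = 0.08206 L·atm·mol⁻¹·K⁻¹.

Z ≈ 1.098

P = RT/(V_m − b) − a/V_m² = (0.08206)(499.2)/(0.242 − 0.0265) − 0.243/(0.242)²
  = 40.964/0.21550 − 4.1493 = 190.09 − 4.1493 = 185.94 atm
Z = PV_m/(RT) = (185.94)(0.242)/((0.08206)(499.2)) = 44.997/40.964 = 1.098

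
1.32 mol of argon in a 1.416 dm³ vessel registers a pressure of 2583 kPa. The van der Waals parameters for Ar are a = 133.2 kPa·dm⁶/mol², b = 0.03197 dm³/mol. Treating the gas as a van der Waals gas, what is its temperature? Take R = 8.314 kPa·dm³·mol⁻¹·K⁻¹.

T ≈ 337.8 K

T = (P + a n²/V²)(V − nb)/(nR)
P + a n²/V² = 2583 + (133.2)(1.32)²/(1.416)² = 2698.8 kPa
V − nb = 1.416 − (1.32)(0.03197) = 1.3738 dm³
T = (2698.8)(1.3738)/((1.32)(8.314)) = 337.8 K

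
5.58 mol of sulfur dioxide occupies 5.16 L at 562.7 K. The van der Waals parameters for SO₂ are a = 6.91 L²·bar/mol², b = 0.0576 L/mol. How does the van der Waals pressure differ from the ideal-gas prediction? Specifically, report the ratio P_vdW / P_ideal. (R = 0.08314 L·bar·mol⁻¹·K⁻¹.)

Ideal: P_ideal = nRT/V = (5.58)(0.08314)(562.7)/5.16 = 50.5908 bar
vdW: P = nRT/(V − nb) − a n²/V² = 261.048/4.83859 − 215.153/26.6256 = 53.9513 − 8.08068 = 45.8706 bar
Ratio = 45.8706/50.5908 = 0.9067

P_vdW / P_ideal ≈ 0.9067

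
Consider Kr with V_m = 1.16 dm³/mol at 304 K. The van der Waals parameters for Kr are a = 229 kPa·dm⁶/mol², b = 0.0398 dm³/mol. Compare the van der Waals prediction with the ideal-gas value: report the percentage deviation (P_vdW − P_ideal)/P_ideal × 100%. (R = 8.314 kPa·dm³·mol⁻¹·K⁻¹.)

-4.26 %

Ideal: P_ideal = RT/V_m = (8.314)(304)/1.16 = 2178.84 kPa
vdW: P = RT/(V_m − b) − a/V_m² = 2527.46/1.12020 − 229/1.34560 = 2256.26 − 170.184 = 2086.08 kPa
% deviation = (2086.08 − 2178.84)/2178.84 × 100% = -4.26%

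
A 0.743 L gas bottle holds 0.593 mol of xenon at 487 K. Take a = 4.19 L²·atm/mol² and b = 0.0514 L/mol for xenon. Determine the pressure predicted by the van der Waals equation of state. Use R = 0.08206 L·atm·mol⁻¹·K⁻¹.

P ≈ 30.59 atm

P = nRT/(V − nb) − a n²/V²
nRT/(V − nb) = (0.593)(0.08206)(487)/(0.743 − 0.593×0.0514) = 23.698/0.71252 = 33.259 atm
a n²/V² = (4.19)(0.593)²/(0.743)² = 2.6690 atm
P = 33.259 − 2.6690 = 30.59 atm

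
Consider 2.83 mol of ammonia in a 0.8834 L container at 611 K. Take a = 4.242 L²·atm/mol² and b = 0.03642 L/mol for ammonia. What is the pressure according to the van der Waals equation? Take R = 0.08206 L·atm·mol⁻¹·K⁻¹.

P = nRT/(V − nb) − a n²/V²
nRT/(V − nb) = (2.83)(0.08206)(611)/(0.8834 − 2.83×0.03642) = 141.89/0.78033 = 181.83 atm
a n²/V² = (4.242)(2.83)²/(0.8834)² = 43.534 atm
P = 181.83 − 43.534 = 138.3 atm

P ≈ 138.3 atm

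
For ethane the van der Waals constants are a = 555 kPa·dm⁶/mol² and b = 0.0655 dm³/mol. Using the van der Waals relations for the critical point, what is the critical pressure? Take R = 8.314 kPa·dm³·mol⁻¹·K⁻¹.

For a van der Waals gas, P_c = a/(27b²).
P_c = 555/(27×(0.0655)²) = 555/0.11584 = 4791 kPa

P_c ≈ 4791 kPa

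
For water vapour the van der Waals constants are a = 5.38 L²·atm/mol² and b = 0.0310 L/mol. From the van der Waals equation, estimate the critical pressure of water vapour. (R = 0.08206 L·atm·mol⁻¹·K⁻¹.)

P_c ≈ 207.3 atm

For a van der Waals gas, P_c = a/(27b²).
P_c = 5.38/(27×(0.0310)²) = 5.38/0.025947 = 207.3 atm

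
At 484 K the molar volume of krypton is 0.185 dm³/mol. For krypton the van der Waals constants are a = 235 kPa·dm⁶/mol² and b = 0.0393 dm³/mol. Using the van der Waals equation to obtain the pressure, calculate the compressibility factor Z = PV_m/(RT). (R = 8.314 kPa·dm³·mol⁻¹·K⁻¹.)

P = RT/(V_m − b) − a/V_m² = (8.314)(484)/(0.185 − 0.0393) − 235/(0.185)²
  = 4024.0/0.14570 − 6866.3 = 27618 − 6866.3 = 20752 kPa
Z = PV_m/(RT) = (20752)(0.185)/((8.314)(484)) = 3839.1/4024.0 = 0.9541

Z ≈ 0.9541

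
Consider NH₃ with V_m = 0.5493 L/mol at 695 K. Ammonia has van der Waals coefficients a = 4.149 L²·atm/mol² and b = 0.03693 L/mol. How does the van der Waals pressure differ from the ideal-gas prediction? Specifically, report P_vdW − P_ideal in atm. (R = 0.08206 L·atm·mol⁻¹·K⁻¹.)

ΔP ≈ -6.27 atm

Ideal: P_ideal = RT/V_m = (0.08206)(695)/0.5493 = 103.826 atm
vdW: P = RT/(V_m − b) − a/V_m² = 57.0317/0.512370 − 4.149/0.301730 = 111.310 − 13.7507 = 97.559 atm
ΔP = 97.559 − 103.826 = -6.27 atm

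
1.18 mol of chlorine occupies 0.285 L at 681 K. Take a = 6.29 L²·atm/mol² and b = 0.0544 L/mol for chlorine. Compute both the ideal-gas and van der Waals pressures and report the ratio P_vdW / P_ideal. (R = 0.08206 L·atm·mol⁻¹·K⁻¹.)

P_vdW / P_ideal ≈ 0.8247

Ideal: P_ideal = nRT/V = (1.18)(0.08206)(681)/0.285 = 231.375 atm
vdW: P = nRT/(V − nb) − a n²/V² = 65.9418/0.220808 − 8.75820/0.0812250 = 298.639 − 107.826 = 190.813 atm
Ratio = 190.813/231.375 = 0.8247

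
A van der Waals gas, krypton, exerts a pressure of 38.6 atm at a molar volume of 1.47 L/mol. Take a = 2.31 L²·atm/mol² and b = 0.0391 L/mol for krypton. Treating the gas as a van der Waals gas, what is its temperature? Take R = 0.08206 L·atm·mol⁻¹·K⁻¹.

T ≈ 691.7 K

T = (P + a/V_m²)(V_m − b)/R
P + a/V_m² = 38.6 + 2.31/(1.47)² = 39.669 atm
V_m − b = 1.47 − 0.0391 = 1.4309 L/mol
T = (39.669)(1.4309)/0.08206 = 691.7 K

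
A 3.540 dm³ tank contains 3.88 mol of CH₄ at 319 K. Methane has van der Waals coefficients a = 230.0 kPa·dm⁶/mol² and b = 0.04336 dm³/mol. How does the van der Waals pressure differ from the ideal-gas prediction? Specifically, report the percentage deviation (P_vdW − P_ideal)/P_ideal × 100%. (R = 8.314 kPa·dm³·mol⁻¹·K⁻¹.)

Ideal: P_ideal = nRT/V = (3.88)(8.314)(319)/3.540 = 2906.89 kPa
vdW: P = nRT/(V − nb) − a n²/V² = 10290.4/3.37176 − 3462.51/12.5316 = 3051.94 − 276.302 = 2775.64 kPa
% deviation = (2775.64 − 2906.89)/2906.89 × 100% = -4.52%

-4.52 %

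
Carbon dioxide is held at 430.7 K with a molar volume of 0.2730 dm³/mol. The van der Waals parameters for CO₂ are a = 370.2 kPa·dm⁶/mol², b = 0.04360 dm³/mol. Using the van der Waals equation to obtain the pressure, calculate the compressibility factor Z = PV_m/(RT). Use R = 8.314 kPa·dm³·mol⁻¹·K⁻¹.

Z ≈ 0.8114

P = RT/(V_m − b) − a/V_m² = (8.314)(430.7)/(0.2730 − 0.04360) − 370.2/(0.2730)²
  = 3580.8/0.22940 − 4967.2 = 15609 − 4967.2 = 10642 kPa
Z = PV_m/(RT) = (10642)(0.2730)/((8.314)(430.7)) = 2905.3/3580.8 = 0.8114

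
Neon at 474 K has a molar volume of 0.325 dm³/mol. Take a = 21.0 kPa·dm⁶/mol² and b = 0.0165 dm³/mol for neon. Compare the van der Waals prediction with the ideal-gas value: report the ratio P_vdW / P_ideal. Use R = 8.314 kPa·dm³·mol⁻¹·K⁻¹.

Ideal: P_ideal = RT/V_m = (8.314)(474)/0.325 = 12125.6 kPa
vdW: P = RT/(V_m − b) − a/V_m² = 3940.84/0.308500 − 21.0/0.105625 = 12774.2 − 198.817 = 12575.4 kPa
Ratio = 12575.4/12125.6 = 1.037

P_vdW / P_ideal ≈ 1.037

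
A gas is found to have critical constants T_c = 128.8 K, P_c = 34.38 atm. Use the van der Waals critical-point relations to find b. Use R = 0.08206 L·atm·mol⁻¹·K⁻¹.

From T_c = 8a/(27Rb) and P_c = a/(27b²): b = R T_c/(8 P_c).
b = (0.08206)(128.8)/(8×34.38) = 10.569/275.04 = 0.03843 L/mol

b ≈ 0.03843 L/mol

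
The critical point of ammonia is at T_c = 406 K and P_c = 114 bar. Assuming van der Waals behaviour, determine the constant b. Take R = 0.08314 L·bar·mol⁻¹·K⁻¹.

b ≈ 0.03701 L/mol

From T_c = 8a/(27Rb) and P_c = a/(27b²): b = R T_c/(8 P_c).
b = (0.08314)(406)/(8×114) = 33.755/912.00 = 0.03701 L/mol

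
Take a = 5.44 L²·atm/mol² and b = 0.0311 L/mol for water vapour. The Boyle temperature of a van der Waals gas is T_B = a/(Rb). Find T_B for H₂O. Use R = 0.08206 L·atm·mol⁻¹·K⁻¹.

For a van der Waals gas the second virial coefficient B₂ = b − a/(RT) vanishes at T_B = a/(Rb).
T_B = 5.44/(0.08206×0.0311) = 5.44/0.0025521 = 2132 K

T_B ≈ 2132 K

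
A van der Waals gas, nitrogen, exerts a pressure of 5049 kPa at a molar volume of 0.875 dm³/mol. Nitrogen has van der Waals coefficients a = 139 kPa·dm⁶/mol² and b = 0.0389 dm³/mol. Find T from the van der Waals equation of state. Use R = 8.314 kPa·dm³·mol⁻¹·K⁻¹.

T ≈ 526.0 K

T = (P + a/V_m²)(V_m − b)/R
P + a/V_m² = 5049 + 139/(0.875)² = 5230.6 kPa
V_m − b = 0.875 − 0.0389 = 0.83610 dm³/mol
T = (5230.6)(0.83610)/8.314 = 526.0 K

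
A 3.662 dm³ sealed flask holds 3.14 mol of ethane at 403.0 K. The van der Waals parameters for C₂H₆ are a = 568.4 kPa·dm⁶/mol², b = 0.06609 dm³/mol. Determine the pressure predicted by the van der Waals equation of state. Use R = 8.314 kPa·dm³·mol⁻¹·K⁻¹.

P = nRT/(V − nb) − a n²/V²
nRT/(V − nb) = (3.14)(8.314)(403.0)/(3.662 − 3.14×0.06609) = 10521/3.4545 = 3045.6 kPa
a n²/V² = (568.4)(3.14)²/(3.662)² = 417.90 kPa
P = 3045.6 − 417.90 = 2628 kPa

P ≈ 2628 kPa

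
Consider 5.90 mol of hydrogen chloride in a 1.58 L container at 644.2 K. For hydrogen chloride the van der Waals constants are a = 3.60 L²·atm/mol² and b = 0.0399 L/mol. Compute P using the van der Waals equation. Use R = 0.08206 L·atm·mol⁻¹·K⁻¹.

P ≈ 181.8 atm

P = nRT/(V − nb) − a n²/V²
nRT/(V − nb) = (5.90)(0.08206)(644.2)/(1.58 − 5.90×0.0399) = 311.89/1.3446 = 231.96 atm
a n²/V² = (3.60)(5.90)²/(1.58)² = 50.199 atm
P = 231.96 − 50.199 = 181.8 atm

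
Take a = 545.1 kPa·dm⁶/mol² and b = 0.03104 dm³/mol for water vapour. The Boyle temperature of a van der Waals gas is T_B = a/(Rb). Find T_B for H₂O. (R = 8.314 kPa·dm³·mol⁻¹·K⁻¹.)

For a van der Waals gas the second virial coefficient B₂ = b − a/(RT) vanishes at T_B = a/(Rb).
T_B = 545.1/(8.314×0.03104) = 545.1/0.25807 = 2112 K

T_B ≈ 2112 K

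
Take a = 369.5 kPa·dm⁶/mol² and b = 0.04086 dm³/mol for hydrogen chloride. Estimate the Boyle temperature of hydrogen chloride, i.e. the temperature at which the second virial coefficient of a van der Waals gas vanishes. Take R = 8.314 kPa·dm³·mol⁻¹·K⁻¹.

T_B ≈ 1088 K

For a van der Waals gas the second virial coefficient B₂ = b − a/(RT) vanishes at T_B = a/(Rb).
T_B = 369.5/(8.314×0.04086) = 369.5/0.33971 = 1088 K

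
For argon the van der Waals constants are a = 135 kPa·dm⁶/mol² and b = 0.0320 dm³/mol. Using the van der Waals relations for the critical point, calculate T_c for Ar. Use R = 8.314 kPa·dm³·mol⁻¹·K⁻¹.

For a van der Waals gas, T_c = 8a/(27Rb).
T_c = 8×135/(27×8.314×0.0320) = 1080.0/7.1833 = 150.3 K

T_c ≈ 150.3 K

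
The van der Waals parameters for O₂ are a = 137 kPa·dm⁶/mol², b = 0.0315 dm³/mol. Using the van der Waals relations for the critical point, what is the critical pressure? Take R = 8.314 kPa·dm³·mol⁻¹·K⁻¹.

For a van der Waals gas, P_c = a/(27b²).
P_c = 137/(27×(0.0315)²) = 137/0.026791 = 5114 kPa

P_c ≈ 5114 kPa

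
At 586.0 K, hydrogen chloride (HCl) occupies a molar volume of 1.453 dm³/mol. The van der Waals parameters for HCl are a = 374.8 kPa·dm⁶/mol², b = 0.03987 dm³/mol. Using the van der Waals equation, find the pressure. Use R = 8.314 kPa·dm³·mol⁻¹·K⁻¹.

P ≈ 3270 kPa

P = RT/(V_m − b) − a/V_m²
RT/(V_m − b) = (8.314)(586.0)/(1.453 − 0.03987) = 4872.0/1.4131 = 3447.7 kPa
a/V_m² = 374.8/(1.453)² = 177.53 kPa
P = 3447.7 − 177.53 = 3270 kPa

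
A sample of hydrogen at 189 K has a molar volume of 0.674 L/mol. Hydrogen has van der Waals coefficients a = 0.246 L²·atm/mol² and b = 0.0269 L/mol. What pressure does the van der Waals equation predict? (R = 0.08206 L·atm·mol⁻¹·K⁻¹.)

P = RT/(V_m − b) − a/V_m²
RT/(V_m − b) = (0.08206)(189)/(0.674 − 0.0269) = 15.509/0.64710 = 23.967 atm
a/V_m² = 0.246/(0.674)² = 0.54152 atm
P = 23.967 − 0.54152 = 23.43 atm

P ≈ 23.43 atm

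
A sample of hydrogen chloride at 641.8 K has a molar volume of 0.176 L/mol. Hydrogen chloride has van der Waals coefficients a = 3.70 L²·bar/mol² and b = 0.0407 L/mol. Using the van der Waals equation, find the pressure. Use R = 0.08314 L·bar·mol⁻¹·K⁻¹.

P ≈ 274.9 bar

P = RT/(V_m − b) − a/V_m²
RT/(V_m − b) = (0.08314)(641.8)/(0.176 − 0.0407) = 53.359/0.13530 = 394.38 bar
a/V_m² = 3.70/(0.176)² = 119.45 bar
P = 394.38 − 119.45 = 274.9 bar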